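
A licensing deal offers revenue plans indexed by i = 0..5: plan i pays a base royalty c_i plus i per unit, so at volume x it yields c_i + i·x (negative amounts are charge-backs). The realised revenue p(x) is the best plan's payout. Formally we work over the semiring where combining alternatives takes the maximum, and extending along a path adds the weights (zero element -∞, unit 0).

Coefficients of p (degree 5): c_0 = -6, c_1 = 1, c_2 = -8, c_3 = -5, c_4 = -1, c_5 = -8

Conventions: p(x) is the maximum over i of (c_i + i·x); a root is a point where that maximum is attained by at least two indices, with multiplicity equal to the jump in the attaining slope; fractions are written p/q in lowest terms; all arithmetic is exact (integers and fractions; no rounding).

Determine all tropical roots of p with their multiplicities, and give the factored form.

hull edge (i=0, c=-6) to (i=1, c=1): slope 7, span 1
hull edge (i=1, c=1) to (i=4, c=-1): slope -2/3, span 3
hull edge (i=4, c=-1) to (i=5, c=-8): slope -7, span 1
Factored form: p(x) = -8 ⊗ (x ⊕ (-7)) ⊗ (x ⊕ 2/3) ⊗ (x ⊕ 2/3) ⊗ (x ⊕ 2/3) ⊗ (x ⊕ 7)
Answer: roots = -7 (mult 1), 2/3 (mult 3), 7 (mult 1)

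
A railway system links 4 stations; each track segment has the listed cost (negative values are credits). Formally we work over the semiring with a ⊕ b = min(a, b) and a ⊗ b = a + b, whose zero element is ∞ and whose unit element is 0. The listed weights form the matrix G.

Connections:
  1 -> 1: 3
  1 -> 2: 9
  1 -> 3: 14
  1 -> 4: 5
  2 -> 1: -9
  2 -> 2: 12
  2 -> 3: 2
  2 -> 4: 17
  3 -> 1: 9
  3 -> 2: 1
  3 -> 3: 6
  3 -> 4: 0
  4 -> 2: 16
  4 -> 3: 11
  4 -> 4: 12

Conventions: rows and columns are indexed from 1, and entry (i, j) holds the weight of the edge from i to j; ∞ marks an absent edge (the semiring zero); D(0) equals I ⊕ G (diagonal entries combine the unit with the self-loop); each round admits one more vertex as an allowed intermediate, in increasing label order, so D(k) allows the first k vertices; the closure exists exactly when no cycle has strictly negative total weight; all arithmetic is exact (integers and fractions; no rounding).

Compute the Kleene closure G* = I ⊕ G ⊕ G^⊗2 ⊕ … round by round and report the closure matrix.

D(0):
  [0, 9, 14, 5]
  [-9, 0, 2, 17]
  [9, 1, 0, 0]
  [∞, 16, 11, 0]
D(1):
  [0, 9, 14, 5]
  [-9, 0, 2, -4]
  [9, 1, 0, 0]
  [∞, 16, 11, 0]
D(2):
  [0, 9, 11, 5]
  [-9, 0, 2, -4]
  [-8, 1, 0, -3]
  [7, 16, 11, 0]
D(3):
  [0, 9, 11, 5]
  [-9, 0, 2, -4]
  [-8, 1, 0, -3]
  [3, 12, 11, 0]
D(4):
  [0, 9, 11, 5]
  [-9, 0, 2, -4]
  [-8, 1, 0, -3]
  [3, 12, 11, 0]
Answer: G* = [[0, 9, 11, 5], [-9, 0, 2, -4], [-8, 1, 0, -3], [3, 12, 11, 0]]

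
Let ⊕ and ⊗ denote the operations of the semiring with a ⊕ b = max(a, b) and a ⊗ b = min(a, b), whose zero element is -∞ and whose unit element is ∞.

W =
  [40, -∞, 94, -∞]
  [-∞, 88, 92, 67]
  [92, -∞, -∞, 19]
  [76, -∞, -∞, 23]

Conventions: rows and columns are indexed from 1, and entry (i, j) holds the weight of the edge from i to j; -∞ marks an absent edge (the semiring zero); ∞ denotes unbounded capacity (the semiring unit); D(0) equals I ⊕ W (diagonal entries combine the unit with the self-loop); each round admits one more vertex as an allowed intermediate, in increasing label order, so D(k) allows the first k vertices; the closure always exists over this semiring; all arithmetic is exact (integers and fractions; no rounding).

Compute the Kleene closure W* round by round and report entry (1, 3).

D(0):
  [∞, -∞, 94, -∞]
  [-∞, ∞, 92, 67]
  [92, -∞, ∞, 19]
  [76, -∞, -∞, ∞]
D(1):
  [∞, -∞, 94, -∞]
  [-∞, ∞, 92, 67]
  [92, -∞, ∞, 19]
  [76, -∞, 76, ∞]
D(2):
  [∞, -∞, 94, -∞]
  [-∞, ∞, 92, 67]
  [92, -∞, ∞, 19]
  [76, -∞, 76, ∞]
D(3):
  [∞, -∞, 94, 19]
  [92, ∞, 92, 67]
  [92, -∞, ∞, 19]
  [76, -∞, 76, ∞]
D(4):
  [∞, -∞, 94, 19]
  [92, ∞, 92, 67]
  [92, -∞, ∞, 19]
  [76, -∞, 76, ∞]
Answer: W*[1][3] = 94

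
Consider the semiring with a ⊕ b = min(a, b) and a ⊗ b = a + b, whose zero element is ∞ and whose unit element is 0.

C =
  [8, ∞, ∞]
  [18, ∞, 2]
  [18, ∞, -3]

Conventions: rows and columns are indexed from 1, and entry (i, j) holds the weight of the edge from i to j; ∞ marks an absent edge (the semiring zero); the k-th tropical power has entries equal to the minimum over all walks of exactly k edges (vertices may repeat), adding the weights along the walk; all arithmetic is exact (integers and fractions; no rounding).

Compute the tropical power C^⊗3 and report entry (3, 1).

C^⊗2:
  [16, ∞, ∞]
  [20, ∞, -1]
  [15, ∞, -6]
C^⊗3:
  [24, ∞, ∞]
  [17, ∞, -4]
  [12, ∞, -9]
Key observation: the optimum is the walk 3->3->3->1, with weight (-3) + (-3) + 18 = 12.
Optimal value attained by: walk 3->3->3->1.
Answer: (C^⊗3)[3][1] = 12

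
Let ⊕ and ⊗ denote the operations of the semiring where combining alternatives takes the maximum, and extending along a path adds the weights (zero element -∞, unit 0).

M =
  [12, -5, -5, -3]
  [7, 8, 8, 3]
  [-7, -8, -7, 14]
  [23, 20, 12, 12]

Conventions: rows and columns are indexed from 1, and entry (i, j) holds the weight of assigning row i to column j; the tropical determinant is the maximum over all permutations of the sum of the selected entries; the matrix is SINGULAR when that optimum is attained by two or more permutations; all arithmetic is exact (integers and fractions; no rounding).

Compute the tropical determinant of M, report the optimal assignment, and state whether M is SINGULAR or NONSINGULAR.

σ = (1, 2, 3, 4): 12 + 8 + (-7) + 12 = 25
σ = (1, 2, 4, 3): 12 + 8 + 14 + 12 = 46
σ = (1, 3, 2, 4): 12 + 8 + (-8) + 12 = 24
σ = (1, 3, 4, 2): 12 + 8 + 14 + 20 = 54
σ = (1, 4, 2, 3): 12 + 3 + (-8) + 12 = 19
σ = (1, 4, 3, 2): 12 + 3 + (-7) + 20 = 28
σ = (2, 1, 3, 4): (-5) + 7 + (-7) + 12 = 7
σ = (2, 1, 4, 3): (-5) + 7 + 14 + 12 = 28
σ = (2, 3, 1, 4): (-5) + 8 + (-7) + 12 = 8
σ = (2, 3, 4, 1): (-5) + 8 + 14 + 23 = 40
σ = (2, 4, 1, 3): (-5) + 3 + (-7) + 12 = 3
σ = (2, 4, 3, 1): (-5) + 3 + (-7) + 23 = 14
σ = (3, 1, 2, 4): (-5) + 7 + (-8) + 12 = 6
σ = (3, 1, 4, 2): (-5) + 7 + 14 + 20 = 36
σ = (3, 2, 1, 4): (-5) + 8 + (-7) + 12 = 8
σ = (3, 2, 4, 1): (-5) + 8 + 14 + 23 = 40
σ = (3, 4, 1, 2): (-5) + 3 + (-7) + 20 = 11
σ = (3, 4, 2, 1): (-5) + 3 + (-8) + 23 = 13
σ = (4, 1, 2, 3): (-3) + 7 + (-8) + 12 = 8
σ = (4, 1, 3, 2): (-3) + 7 + (-7) + 20 = 17
σ = (4, 2, 1, 3): (-3) + 8 + (-7) + 12 = 10
σ = (4, 2, 3, 1): (-3) + 8 + (-7) + 23 = 21
σ = (4, 3, 1, 2): (-3) + 8 + (-7) + 20 = 18
σ = (4, 3, 2, 1): (-3) + 8 + (-8) + 23 = 20
Optimal value attained by: σ = (1, 3, 4, 2).
Answer: det⊕(M) = 54; verdict: NONSINGULAR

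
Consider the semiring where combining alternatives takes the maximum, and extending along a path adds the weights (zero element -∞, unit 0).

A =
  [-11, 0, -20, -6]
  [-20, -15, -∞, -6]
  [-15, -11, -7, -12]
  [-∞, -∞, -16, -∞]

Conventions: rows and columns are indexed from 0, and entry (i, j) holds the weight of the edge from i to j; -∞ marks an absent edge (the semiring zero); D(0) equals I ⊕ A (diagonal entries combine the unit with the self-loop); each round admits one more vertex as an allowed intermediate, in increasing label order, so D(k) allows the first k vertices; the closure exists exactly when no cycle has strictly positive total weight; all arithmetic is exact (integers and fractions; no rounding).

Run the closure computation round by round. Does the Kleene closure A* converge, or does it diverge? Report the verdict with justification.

D(0):
  [0, 0, -20, -6]
  [-20, 0, -∞, -6]
  [-15, -11, 0, -12]
  [-∞, -∞, -16, 0]
D(1):
  [0, 0, -20, -6]
  [-20, 0, -40, -6]
  [-15, -11, 0, -12]
  [-∞, -∞, -16, 0]
D(2):
  [0, 0, -20, -6]
  [-20, 0, -40, -6]
  [-15, -11, 0, -12]
  [-∞, -∞, -16, 0]
D(3):
  [0, 0, -20, -6]
  [-20, 0, -40, -6]
  [-15, -11, 0, -12]
  [-31, -27, -16, 0]
D(4):
  [0, 0, -20, -6]
  [-20, 0, -22, -6]
  [-15, -11, 0, -12]
  [-31, -27, -16, 0]
Key observation: every diagonal entry stays at the unit through all rounds, so no improving cycle exists.
Answer: CONVERGES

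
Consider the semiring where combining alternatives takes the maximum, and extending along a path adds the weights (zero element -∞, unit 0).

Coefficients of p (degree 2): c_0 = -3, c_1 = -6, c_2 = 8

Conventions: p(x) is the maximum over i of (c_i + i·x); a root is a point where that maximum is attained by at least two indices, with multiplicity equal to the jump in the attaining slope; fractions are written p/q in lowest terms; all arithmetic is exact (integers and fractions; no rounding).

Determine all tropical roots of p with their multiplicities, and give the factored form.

hull edge (i=0, c=-3) to (i=2, c=8): slope 11/2, span 2
Factored form: p(x) = 8 ⊗ (x ⊕ (-11/2)) ⊗ (x ⊕ (-11/2))
Answer: roots = -11/2 (mult 2)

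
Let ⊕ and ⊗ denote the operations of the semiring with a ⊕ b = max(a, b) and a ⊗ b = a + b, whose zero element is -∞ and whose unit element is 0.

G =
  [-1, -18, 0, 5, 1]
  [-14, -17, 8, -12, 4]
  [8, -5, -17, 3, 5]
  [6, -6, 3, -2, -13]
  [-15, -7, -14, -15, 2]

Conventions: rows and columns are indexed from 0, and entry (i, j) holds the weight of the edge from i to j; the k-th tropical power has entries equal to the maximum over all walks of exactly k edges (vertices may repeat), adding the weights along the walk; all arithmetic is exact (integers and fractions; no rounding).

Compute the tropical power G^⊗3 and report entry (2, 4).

G^⊗2:
  [11, -1, 8, 4, 5]
  [16, 3, -9, 11, 13]
  [9, -2, 8, 13, 9]
  [11, -2, 6, 11, 8]
  [-6, -5, 1, -10, 4]
G^⊗3:
  [16, 3, 11, 16, 13]
  [17, 6, 16, 21, 17]
  [19, 7, 16, 14, 13]
  [17, 5, 14, 16, 12]
  [9, -3, 3, 4, 6]
Key observation: the optimum is the walk 2->0->2->4, with weight 8 + 0 + 5 = 13.
Optimal value attained by: walk 2->0->2->4.
Answer: (G^⊗3)[2][4] = 13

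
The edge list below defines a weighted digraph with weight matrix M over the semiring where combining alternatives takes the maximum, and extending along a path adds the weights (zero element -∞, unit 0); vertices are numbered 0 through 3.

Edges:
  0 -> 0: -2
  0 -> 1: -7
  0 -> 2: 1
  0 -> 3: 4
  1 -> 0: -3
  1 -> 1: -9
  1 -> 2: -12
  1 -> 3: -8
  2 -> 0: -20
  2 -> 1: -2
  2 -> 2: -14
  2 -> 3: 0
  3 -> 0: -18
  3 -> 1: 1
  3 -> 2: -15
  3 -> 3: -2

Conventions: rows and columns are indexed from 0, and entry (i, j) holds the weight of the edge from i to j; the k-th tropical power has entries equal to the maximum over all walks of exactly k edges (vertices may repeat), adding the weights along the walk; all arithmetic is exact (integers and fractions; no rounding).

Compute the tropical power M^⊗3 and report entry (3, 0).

M^⊗2:
  [-4, 5, -1, 2]
  [-5, -7, -2, 1]
  [-5, 1, -14, -2]
  [-2, -1, -11, -4]
M^⊗3:
  [2, 3, -3, 0]
  [-7, 2, -4, -1]
  [-2, -1, -4, -1]
  [-4, -3, -1, 2]
Key observation: the optimum is the walk 3->1->0->0, with weight 1 + (-3) + (-2) = -4.
Optimal value attained by: walk 3->1->0->0.
Answer: (M^⊗3)[3][0] = -4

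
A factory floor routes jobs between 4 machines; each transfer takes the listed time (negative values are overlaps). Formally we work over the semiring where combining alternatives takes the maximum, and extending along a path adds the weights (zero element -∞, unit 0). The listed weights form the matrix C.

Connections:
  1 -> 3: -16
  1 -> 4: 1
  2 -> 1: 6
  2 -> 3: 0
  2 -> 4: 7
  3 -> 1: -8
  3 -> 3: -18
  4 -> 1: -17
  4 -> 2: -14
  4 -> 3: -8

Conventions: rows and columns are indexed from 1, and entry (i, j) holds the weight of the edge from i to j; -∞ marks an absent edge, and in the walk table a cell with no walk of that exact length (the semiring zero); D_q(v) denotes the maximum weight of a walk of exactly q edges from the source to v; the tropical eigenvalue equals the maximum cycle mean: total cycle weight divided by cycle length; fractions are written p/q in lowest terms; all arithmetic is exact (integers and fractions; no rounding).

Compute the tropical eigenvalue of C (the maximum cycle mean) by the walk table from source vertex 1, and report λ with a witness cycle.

q=0: [0, -∞, -∞, -∞]
q=1: [-∞, -∞, -16, 1]
q=2: [-16, -13, -7, -∞]
q=3: [-7, -∞, -13, -6]
q=4: [-21, -20, -14, -6]
Optimal cycle mean attained by: cycle 1->4->2->1, total 1 + (-14) + 6, length 3.
Answer: λ = -7/3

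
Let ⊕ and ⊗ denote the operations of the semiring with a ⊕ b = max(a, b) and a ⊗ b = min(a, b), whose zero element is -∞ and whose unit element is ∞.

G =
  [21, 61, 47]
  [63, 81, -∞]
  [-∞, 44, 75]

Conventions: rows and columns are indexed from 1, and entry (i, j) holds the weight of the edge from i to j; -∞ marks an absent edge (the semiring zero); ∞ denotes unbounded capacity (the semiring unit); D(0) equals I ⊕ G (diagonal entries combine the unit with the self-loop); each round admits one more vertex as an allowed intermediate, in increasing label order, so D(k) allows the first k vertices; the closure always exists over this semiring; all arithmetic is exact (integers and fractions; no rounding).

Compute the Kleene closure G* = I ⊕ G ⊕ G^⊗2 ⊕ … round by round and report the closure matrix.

D(0):
  [∞, 61, 47]
  [63, ∞, -∞]
  [-∞, 44, ∞]
D(1):
  [∞, 61, 47]
  [63, ∞, 47]
  [-∞, 44, ∞]
D(2):
  [∞, 61, 47]
  [63, ∞, 47]
  [44, 44, ∞]
D(3):
  [∞, 61, 47]
  [63, ∞, 47]
  [44, 44, ∞]
Answer: G* = [[∞, 61, 47], [63, ∞, 47], [44, 44, ∞]]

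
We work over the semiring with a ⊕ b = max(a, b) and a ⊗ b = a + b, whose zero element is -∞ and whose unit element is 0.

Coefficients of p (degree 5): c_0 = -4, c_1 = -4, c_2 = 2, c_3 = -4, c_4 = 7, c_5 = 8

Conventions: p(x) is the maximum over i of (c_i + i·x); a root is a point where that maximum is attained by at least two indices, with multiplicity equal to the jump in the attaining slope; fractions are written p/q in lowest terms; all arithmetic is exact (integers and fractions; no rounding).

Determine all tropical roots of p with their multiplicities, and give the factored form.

hull edge (i=0, c=-4) to (i=2, c=2): slope 3, span 2
hull edge (i=2, c=2) to (i=4, c=7): slope 5/2, span 2
hull edge (i=4, c=7) to (i=5, c=8): slope 1, span 1
Factored form: p(x) = 8 ⊗ (x ⊕ (-3)) ⊗ (x ⊕ (-3)) ⊗ (x ⊕ (-5/2)) ⊗ (x ⊕ (-5/2)) ⊗ (x ⊕ (-1))
Answer: roots = -3 (mult 2), -5/2 (mult 2), -1 (mult 1)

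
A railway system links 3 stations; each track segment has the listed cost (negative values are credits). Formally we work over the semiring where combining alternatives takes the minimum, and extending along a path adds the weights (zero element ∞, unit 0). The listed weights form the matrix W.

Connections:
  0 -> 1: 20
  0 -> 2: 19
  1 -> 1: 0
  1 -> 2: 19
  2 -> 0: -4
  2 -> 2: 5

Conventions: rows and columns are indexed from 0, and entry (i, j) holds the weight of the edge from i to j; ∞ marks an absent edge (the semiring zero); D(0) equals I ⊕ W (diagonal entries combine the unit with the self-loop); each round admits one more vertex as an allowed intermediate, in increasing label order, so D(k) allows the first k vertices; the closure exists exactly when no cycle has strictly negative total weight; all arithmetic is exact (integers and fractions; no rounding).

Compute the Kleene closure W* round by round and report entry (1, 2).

D(0):
  [0, 20, 19]
  [∞, 0, 19]
  [-4, ∞, 0]
D(1):
  [0, 20, 19]
  [∞, 0, 19]
  [-4, 16, 0]
D(2):
  [0, 20, 19]
  [∞, 0, 19]
  [-4, 16, 0]
D(3):
  [0, 20, 19]
  [15, 0, 19]
  [-4, 16, 0]
Answer: W*[1][2] = 19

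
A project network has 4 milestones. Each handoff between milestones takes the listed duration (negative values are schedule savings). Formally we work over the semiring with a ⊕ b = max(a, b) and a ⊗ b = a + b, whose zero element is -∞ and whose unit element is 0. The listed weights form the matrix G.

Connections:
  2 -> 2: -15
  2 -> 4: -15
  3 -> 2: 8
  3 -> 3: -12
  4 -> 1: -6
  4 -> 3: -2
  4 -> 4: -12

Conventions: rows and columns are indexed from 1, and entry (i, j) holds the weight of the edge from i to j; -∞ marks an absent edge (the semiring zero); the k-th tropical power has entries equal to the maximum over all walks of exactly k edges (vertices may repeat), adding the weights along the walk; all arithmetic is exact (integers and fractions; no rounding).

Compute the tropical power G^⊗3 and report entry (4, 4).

G^⊗2:
  [-∞, -∞, -∞, -∞]
  [-21, -30, -17, -27]
  [-∞, -4, -24, -7]
  [-18, 6, -14, -24]
G^⊗3:
  [-∞, -∞, -∞, -∞]
  [-33, -9, -29, -39]
  [-13, -16, -9, -19]
  [-30, -6, -26, -9]
Key observation: the optimum is the walk 4->3->2->4, with weight (-2) + 8 + (-15) = -9.
Optimal value attained by: walk 4->3->2->4.
Answer: (G^⊗3)[4][4] = -9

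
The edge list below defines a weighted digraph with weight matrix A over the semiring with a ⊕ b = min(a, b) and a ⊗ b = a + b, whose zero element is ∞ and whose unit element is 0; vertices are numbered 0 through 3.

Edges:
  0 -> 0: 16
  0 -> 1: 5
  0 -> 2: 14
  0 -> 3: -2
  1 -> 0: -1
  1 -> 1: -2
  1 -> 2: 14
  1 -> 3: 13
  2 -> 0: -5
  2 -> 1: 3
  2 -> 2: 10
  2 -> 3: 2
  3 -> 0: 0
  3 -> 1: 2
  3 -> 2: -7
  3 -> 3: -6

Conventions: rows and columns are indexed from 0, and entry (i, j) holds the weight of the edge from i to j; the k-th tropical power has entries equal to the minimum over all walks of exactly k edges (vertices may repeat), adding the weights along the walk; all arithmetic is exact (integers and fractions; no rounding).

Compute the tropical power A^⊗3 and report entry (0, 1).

A^⊗2:
  [-2, 0, -9, -8]
  [-3, -4, 6, -3]
  [2, 0, -5, -7]
  [-12, -4, -13, -12]
A^⊗3:
  [-14, -6, -15, -14]
  [-5, -6, -10, -9]
  [-10, -5, -14, -13]
  [-18, -10, -19, -18]
Key observation: the optimum is the walk 0->3->2->1, with weight (-2) + (-7) + 3 = -6.
Optimal value attained by: walk 0->3->2->1.
Answer: (A^⊗3)[0][1] = -6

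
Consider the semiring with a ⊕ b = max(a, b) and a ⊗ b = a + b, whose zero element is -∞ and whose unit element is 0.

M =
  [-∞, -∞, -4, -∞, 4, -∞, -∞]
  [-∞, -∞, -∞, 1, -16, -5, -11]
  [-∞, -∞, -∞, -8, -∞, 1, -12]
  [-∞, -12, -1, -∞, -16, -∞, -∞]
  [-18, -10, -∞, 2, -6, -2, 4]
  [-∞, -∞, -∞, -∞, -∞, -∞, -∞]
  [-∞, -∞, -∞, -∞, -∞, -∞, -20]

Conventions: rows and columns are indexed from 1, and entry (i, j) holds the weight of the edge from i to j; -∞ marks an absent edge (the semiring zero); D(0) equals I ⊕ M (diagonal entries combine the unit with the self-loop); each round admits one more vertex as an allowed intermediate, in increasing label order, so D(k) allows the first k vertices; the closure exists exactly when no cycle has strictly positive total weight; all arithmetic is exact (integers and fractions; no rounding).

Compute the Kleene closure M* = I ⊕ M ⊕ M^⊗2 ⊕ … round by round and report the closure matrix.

D(0):
  [0, -∞, -4, -∞, 4, -∞, -∞]
  [-∞, 0, -∞, 1, -16, -5, -11]
  [-∞, -∞, 0, -8, -∞, 1, -12]
  [-∞, -12, -1, 0, -16, -∞, -∞]
  [-18, -10, -∞, 2, 0, -2, 4]
  [-∞, -∞, -∞, -∞, -∞, 0, -∞]
  [-∞, -∞, -∞, -∞, -∞, -∞, 0]
D(1):
  [0, -∞, -4, -∞, 4, -∞, -∞]
  [-∞, 0, -∞, 1, -16, -5, -11]
  [-∞, -∞, 0, -8, -∞, 1, -12]
  [-∞, -12, -1, 0, -16, -∞, -∞]
  [-18, -10, -22, 2, 0, -2, 4]
  [-∞, -∞, -∞, -∞, -∞, 0, -∞]
  [-∞, -∞, -∞, -∞, -∞, -∞, 0]
D(2):
  [0, -∞, -4, -∞, 4, -∞, -∞]
  [-∞, 0, -∞, 1, -16, -5, -11]
  [-∞, -∞, 0, -8, -∞, 1, -12]
  [-∞, -12, -1, 0, -16, -17, -23]
  [-18, -10, -22, 2, 0, -2, 4]
  [-∞, -∞, -∞, -∞, -∞, 0, -∞]
  [-∞, -∞, -∞, -∞, -∞, -∞, 0]
D(3):
  [0, -∞, -4, -12, 4, -3, -16]
  [-∞, 0, -∞, 1, -16, -5, -11]
  [-∞, -∞, 0, -8, -∞, 1, -12]
  [-∞, -12, -1, 0, -16, 0, -13]
  [-18, -10, -22, 2, 0, -2, 4]
  [-∞, -∞, -∞, -∞, -∞, 0, -∞]
  [-∞, -∞, -∞, -∞, -∞, -∞, 0]
D(4):
  [0, -24, -4, -12, 4, -3, -16]
  [-∞, 0, 0, 1, -15, 1, -11]
  [-∞, -20, 0, -8, -24, 1, -12]
  [-∞, -12, -1, 0, -16, 0, -13]
  [-18, -10, 1, 2, 0, 2, 4]
  [-∞, -∞, -∞, -∞, -∞, 0, -∞]
  [-∞, -∞, -∞, -∞, -∞, -∞, 0]
D(5):
  [0, -6, 5, 6, 4, 6, 8]
  [-33, 0, 0, 1, -15, 1, -11]
  [-42, -20, 0, -8, -24, 1, -12]
  [-34, -12, -1, 0, -16, 0, -12]
  [-18, -10, 1, 2, 0, 2, 4]
  [-∞, -∞, -∞, -∞, -∞, 0, -∞]
  [-∞, -∞, -∞, -∞, -∞, -∞, 0]
D(6):
  [0, -6, 5, 6, 4, 6, 8]
  [-33, 0, 0, 1, -15, 1, -11]
  [-42, -20, 0, -8, -24, 1, -12]
  [-34, -12, -1, 0, -16, 0, -12]
  [-18, -10, 1, 2, 0, 2, 4]
  [-∞, -∞, -∞, -∞, -∞, 0, -∞]
  [-∞, -∞, -∞, -∞, -∞, -∞, 0]
D(7):
  [0, -6, 5, 6, 4, 6, 8]
  [-33, 0, 0, 1, -15, 1, -11]
  [-42, -20, 0, -8, -24, 1, -12]
  [-34, -12, -1, 0, -16, 0, -12]
  [-18, -10, 1, 2, 0, 2, 4]
  [-∞, -∞, -∞, -∞, -∞, 0, -∞]
  [-∞, -∞, -∞, -∞, -∞, -∞, 0]
Answer: M* = [[0, -6, 5, 6, 4, 6, 8], [-33, 0, 0, 1, -15, 1, -11], [-42, -20, 0, -8, -24, 1, -12], [-34, -12, -1, 0, -16, 0, -12], [-18, -10, 1, 2, 0, 2, 4], [-∞, -∞, -∞, -∞, -∞, 0, -∞], [-∞, -∞, -∞, -∞, -∞, -∞, 0]]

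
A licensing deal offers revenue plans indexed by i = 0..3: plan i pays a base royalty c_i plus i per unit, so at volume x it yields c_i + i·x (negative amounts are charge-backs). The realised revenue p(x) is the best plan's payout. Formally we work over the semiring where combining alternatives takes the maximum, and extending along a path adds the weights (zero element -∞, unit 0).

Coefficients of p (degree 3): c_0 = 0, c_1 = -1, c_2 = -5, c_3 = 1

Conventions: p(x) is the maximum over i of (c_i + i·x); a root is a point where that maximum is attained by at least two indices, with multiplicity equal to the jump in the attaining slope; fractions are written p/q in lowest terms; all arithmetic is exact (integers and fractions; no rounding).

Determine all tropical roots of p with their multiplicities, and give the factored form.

hull edge (i=0, c=0) to (i=3, c=1): slope 1/3, span 3
Factored form: p(x) = 1 ⊗ (x ⊕ (-1/3)) ⊗ (x ⊕ (-1/3)) ⊗ (x ⊕ (-1/3))
Answer: roots = -1/3 (mult 3)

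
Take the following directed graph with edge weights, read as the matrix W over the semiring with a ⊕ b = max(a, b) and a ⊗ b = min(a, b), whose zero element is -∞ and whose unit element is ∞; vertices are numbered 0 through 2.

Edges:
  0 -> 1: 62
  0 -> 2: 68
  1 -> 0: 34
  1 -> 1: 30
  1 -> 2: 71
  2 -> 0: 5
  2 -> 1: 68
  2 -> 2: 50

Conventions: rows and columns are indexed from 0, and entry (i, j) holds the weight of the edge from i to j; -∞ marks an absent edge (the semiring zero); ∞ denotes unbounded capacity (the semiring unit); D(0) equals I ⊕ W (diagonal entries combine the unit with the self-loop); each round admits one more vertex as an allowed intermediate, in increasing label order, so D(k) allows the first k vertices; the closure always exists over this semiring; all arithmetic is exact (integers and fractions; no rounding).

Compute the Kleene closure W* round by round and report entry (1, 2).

D(0):
  [∞, 62, 68]
  [34, ∞, 71]
  [5, 68, ∞]
D(1):
  [∞, 62, 68]
  [34, ∞, 71]
  [5, 68, ∞]
D(2):
  [∞, 62, 68]
  [34, ∞, 71]
  [34, 68, ∞]
D(3):
  [∞, 68, 68]
  [34, ∞, 71]
  [34, 68, ∞]
Answer: W*[1][2] = 71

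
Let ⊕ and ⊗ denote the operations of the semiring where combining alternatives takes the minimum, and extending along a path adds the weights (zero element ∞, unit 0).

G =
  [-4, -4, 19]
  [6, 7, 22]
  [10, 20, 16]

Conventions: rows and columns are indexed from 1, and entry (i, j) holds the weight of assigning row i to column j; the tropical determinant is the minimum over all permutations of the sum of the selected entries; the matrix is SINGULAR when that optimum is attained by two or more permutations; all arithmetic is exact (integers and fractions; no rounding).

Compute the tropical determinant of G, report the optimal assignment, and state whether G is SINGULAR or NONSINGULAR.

σ = (1, 2, 3): (-4) + 7 + 16 = 19
σ = (1, 3, 2): (-4) + 22 + 20 = 38
σ = (2, 1, 3): (-4) + 6 + 16 = 18
σ = (2, 3, 1): (-4) + 22 + 10 = 28
σ = (3, 1, 2): 19 + 6 + 20 = 45
σ = (3, 2, 1): 19 + 7 + 10 = 36
Optimal value attained by: σ = (2, 1, 3).
Answer: det⊕(G) = 18; verdict: NONSINGULAR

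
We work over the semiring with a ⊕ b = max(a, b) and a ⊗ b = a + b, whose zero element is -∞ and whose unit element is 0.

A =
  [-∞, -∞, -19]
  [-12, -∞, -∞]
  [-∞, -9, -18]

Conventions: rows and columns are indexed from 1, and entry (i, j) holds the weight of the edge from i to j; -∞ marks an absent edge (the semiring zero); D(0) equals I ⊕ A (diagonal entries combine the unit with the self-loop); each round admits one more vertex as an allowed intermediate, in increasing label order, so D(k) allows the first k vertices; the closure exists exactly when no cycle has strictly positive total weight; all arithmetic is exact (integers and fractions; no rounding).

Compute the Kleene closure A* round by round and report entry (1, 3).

D(0):
  [0, -∞, -19]
  [-12, 0, -∞]
  [-∞, -9, 0]
D(1):
  [0, -∞, -19]
  [-12, 0, -31]
  [-∞, -9, 0]
D(2):
  [0, -∞, -19]
  [-12, 0, -31]
  [-21, -9, 0]
D(3):
  [0, -28, -19]
  [-12, 0, -31]
  [-21, -9, 0]
Answer: A*[1][3] = -19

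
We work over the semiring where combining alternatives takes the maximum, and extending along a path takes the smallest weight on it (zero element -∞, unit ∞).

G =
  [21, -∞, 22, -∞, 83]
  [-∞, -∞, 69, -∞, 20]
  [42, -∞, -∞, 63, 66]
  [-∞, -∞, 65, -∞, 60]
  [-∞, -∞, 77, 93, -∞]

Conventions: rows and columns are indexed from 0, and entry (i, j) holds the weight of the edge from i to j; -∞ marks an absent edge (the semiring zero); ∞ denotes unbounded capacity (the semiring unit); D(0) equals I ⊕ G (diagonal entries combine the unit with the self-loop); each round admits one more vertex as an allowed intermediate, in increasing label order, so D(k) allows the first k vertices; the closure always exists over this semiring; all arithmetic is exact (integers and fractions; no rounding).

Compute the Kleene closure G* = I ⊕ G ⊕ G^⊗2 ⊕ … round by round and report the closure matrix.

D(0):
  [∞, -∞, 22, -∞, 83]
  [-∞, ∞, 69, -∞, 20]
  [42, -∞, ∞, 63, 66]
  [-∞, -∞, 65, ∞, 60]
  [-∞, -∞, 77, 93, ∞]
D(1):
  [∞, -∞, 22, -∞, 83]
  [-∞, ∞, 69, -∞, 20]
  [42, -∞, ∞, 63, 66]
  [-∞, -∞, 65, ∞, 60]
  [-∞, -∞, 77, 93, ∞]
D(2):
  [∞, -∞, 22, -∞, 83]
  [-∞, ∞, 69, -∞, 20]
  [42, -∞, ∞, 63, 66]
  [-∞, -∞, 65, ∞, 60]
  [-∞, -∞, 77, 93, ∞]
D(3):
  [∞, -∞, 22, 22, 83]
  [42, ∞, 69, 63, 66]
  [42, -∞, ∞, 63, 66]
  [42, -∞, 65, ∞, 65]
  [42, -∞, 77, 93, ∞]
D(4):
  [∞, -∞, 22, 22, 83]
  [42, ∞, 69, 63, 66]
  [42, -∞, ∞, 63, 66]
  [42, -∞, 65, ∞, 65]
  [42, -∞, 77, 93, ∞]
D(5):
  [∞, -∞, 77, 83, 83]
  [42, ∞, 69, 66, 66]
  [42, -∞, ∞, 66, 66]
  [42, -∞, 65, ∞, 65]
  [42, -∞, 77, 93, ∞]
Answer: G* = [[∞, -∞, 77, 83, 83], [42, ∞, 69, 66, 66], [42, -∞, ∞, 66, 66], [42, -∞, 65, ∞, 65], [42, -∞, 77, 93, ∞]]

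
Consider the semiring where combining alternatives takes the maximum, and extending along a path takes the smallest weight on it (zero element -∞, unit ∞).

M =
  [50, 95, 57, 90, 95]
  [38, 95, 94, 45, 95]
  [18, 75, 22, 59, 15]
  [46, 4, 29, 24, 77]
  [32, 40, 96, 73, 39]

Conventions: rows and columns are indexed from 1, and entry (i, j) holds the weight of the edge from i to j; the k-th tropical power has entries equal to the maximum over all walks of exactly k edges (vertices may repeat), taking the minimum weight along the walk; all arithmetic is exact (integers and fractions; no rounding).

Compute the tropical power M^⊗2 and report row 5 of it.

M^⊗2:
  [50, 95, 95, 73, 95]
  [45, 95, 95, 73, 95]
  [46, 75, 75, 45, 75]
  [46, 46, 77, 73, 46]
  [46, 75, 40, 59, 73]
Answer: row 5 of M^⊗2 = [46, 75, 40, 59, 73]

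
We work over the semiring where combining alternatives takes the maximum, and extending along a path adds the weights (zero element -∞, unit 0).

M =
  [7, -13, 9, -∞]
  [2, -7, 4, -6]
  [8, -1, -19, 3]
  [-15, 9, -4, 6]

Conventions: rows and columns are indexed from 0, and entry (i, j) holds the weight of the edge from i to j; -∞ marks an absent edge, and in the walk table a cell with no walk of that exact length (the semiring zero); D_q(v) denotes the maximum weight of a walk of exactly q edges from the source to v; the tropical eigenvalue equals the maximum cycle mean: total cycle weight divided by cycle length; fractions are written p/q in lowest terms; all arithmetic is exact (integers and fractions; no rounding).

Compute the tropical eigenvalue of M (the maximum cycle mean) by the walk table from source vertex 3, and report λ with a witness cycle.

q=0: [-∞, -∞, -∞, 0]
q=1: [-15, 9, -4, 6]
q=2: [11, 15, 13, 12]
q=3: [21, 21, 20, 18]
q=4: [28, 27, 30, 24]
Optimal cycle mean attained by: cycle 0->2->0, total 9 + 8, length 2.
Answer: λ = 17/2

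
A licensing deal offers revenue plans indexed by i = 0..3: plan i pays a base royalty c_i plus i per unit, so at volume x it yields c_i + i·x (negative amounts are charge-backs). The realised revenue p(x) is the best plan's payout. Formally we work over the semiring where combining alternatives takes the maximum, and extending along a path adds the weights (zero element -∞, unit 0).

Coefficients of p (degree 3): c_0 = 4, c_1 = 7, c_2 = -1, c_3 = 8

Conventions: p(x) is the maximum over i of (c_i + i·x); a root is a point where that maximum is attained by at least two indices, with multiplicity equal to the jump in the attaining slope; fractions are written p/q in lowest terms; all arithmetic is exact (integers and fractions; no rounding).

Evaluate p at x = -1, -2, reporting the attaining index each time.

p(-1) = max(4+0·(-1)=4, 7+1·(-1)=6, -1+2·(-1)=-3, 8+3·(-1)=5) = 6 (attained by i=1)
p(-2) = max(4+0·(-2)=4, 7+1·(-2)=5, -1+2·(-2)=-5, 8+3·(-2)=2) = 5 (attained by i=1)
Answer: p(-1) = 6; p(-2) = 5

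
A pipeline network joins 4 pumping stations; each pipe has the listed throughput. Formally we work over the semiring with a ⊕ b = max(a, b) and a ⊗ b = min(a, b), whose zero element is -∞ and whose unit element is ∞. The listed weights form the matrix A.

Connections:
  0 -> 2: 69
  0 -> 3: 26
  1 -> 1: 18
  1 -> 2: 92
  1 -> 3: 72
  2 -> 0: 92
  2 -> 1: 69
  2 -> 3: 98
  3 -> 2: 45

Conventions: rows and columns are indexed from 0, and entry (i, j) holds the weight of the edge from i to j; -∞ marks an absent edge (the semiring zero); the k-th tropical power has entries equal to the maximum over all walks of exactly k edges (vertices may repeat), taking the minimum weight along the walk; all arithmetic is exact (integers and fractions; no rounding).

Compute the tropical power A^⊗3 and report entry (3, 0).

A^⊗2:
  [69, 69, 26, 69]
  [92, 69, 45, 92]
  [-∞, 18, 69, 69]
  [45, 45, -∞, 45]
A^⊗3:
  [26, 26, 69, 69]
  [45, 45, 69, 69]
  [69, 69, 45, 69]
  [-∞, 18, 45, 45]
Key observation: no walk of exactly 3 edges connects these vertices, so the entry is the semiring zero.
Answer: (A^⊗3)[3][0] = -∞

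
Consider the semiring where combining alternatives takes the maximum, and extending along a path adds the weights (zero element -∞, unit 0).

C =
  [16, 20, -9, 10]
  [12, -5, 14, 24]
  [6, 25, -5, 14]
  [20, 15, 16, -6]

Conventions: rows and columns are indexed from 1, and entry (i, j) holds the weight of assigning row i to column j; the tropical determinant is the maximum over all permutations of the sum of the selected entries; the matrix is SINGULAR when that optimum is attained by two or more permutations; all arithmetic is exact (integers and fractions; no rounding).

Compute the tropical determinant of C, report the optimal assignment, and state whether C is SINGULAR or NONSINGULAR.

σ = (1, 2, 3, 4): 16 + (-5) + (-5) + (-6) = 0
σ = (1, 2, 4, 3): 16 + (-5) + 14 + 16 = 41
σ = (1, 3, 2, 4): 16 + 14 + 25 + (-6) = 49
σ = (1, 3, 4, 2): 16 + 14 + 14 + 15 = 59
σ = (1, 4, 2, 3): 16 + 24 + 25 + 16 = 81
σ = (1, 4, 3, 2): 16 + 24 + (-5) + 15 = 50
σ = (2, 1, 3, 4): 20 + 12 + (-5) + (-6) = 21
σ = (2, 1, 4, 3): 20 + 12 + 14 + 16 = 62
σ = (2, 3, 1, 4): 20 + 14 + 6 + (-6) = 34
σ = (2, 3, 4, 1): 20 + 14 + 14 + 20 = 68
σ = (2, 4, 1, 3): 20 + 24 + 6 + 16 = 66
σ = (2, 4, 3, 1): 20 + 24 + (-5) + 20 = 59
σ = (3, 1, 2, 4): (-9) + 12 + 25 + (-6) = 22
σ = (3, 1, 4, 2): (-9) + 12 + 14 + 15 = 32
σ = (3, 2, 1, 4): (-9) + (-5) + 6 + (-6) = -14
σ = (3, 2, 4, 1): (-9) + (-5) + 14 + 20 = 20
σ = (3, 4, 1, 2): (-9) + 24 + 6 + 15 = 36
σ = (3, 4, 2, 1): (-9) + 24 + 25 + 20 = 60
σ = (4, 1, 2, 3): 10 + 12 + 25 + 16 = 63
σ = (4, 1, 3, 2): 10 + 12 + (-5) + 15 = 32
σ = (4, 2, 1, 3): 10 + (-5) + 6 + 16 = 27
σ = (4, 2, 3, 1): 10 + (-5) + (-5) + 20 = 20
σ = (4, 3, 1, 2): 10 + 14 + 6 + 15 = 45
σ = (4, 3, 2, 1): 10 + 14 + 25 + 20 = 69
Optimal value attained by: σ = (1, 4, 2, 3).
Answer: det⊕(C) = 81; verdict: NONSINGULAR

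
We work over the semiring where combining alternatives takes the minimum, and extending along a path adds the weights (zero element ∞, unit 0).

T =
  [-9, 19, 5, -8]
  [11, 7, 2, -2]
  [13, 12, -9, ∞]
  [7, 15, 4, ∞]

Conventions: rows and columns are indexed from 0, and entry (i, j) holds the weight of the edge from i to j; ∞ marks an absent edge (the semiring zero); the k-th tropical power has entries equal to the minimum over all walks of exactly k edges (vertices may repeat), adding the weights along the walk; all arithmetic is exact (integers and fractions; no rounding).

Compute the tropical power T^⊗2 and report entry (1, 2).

T^⊗2:
  [-18, 7, -4, -17]
  [2, 13, -7, 3]
  [4, 3, -18, 5]
  [-2, 16, -5, -1]
Key observation: the optimum is the walk 1->2->2, with weight 2 + (-9) = -7.
Optimal value attained by: walk 1->2->2.
Answer: (T^⊗2)[1][2] = -7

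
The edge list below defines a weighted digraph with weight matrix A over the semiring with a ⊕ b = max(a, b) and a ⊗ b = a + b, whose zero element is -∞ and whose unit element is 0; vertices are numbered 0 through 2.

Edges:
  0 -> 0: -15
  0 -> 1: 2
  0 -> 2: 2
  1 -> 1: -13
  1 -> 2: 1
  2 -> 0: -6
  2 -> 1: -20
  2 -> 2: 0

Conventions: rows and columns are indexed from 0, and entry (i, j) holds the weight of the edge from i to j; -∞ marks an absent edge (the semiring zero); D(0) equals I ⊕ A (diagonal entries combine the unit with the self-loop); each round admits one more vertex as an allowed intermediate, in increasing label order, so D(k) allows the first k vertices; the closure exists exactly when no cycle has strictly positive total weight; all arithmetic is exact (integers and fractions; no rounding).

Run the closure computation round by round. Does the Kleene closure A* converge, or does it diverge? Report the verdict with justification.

D(0):
  [0, 2, 2]
  [-∞, 0, 1]
  [-6, -20, 0]
D(1):
  [0, 2, 2]
  [-∞, 0, 1]
  [-6, -4, 0]
D(2):
  [0, 2, 3]
  [-∞, 0, 1]
  [-6, -4, 0]
D(3):
  [0, 2, 3]
  [-5, 0, 1]
  [-6, -4, 0]
Key observation: every diagonal entry stays at the unit through all rounds, so no improving cycle exists.
Answer: CONVERGES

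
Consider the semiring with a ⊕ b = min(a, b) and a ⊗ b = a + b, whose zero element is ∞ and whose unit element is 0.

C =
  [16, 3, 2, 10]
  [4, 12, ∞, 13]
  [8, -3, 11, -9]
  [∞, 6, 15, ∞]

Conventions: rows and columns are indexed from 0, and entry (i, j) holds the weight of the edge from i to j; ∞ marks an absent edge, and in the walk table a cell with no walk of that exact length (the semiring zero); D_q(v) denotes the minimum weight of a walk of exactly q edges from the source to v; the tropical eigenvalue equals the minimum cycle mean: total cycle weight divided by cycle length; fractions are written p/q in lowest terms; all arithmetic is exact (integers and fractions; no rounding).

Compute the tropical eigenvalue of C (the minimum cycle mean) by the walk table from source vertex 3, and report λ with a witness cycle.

q=0: [∞, ∞, ∞, 0]
q=1: [∞, 6, 15, ∞]
q=2: [10, 12, 26, 6]
q=3: [16, 12, 12, 17]
q=4: [16, 9, 18, 3]
Optimal cycle mean attained by: cycle 0->2->3->1->0, total 2 + (-9) + 6 + 4, length 4.
Answer: λ = 3/4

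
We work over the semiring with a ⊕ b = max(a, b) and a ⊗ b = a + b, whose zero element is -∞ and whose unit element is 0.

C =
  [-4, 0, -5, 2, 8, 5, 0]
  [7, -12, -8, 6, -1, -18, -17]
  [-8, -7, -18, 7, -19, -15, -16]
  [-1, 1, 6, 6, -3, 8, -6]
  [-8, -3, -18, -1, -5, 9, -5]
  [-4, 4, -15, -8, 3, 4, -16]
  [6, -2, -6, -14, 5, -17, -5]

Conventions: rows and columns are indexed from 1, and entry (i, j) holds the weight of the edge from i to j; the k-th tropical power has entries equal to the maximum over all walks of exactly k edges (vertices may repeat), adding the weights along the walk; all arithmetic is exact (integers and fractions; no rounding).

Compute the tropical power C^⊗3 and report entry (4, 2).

C^⊗2:
  [7, 9, 8, 8, 8, 17, 3]
  [5, 7, 12, 12, 15, 14, 7]
  [6, 8, 13, 13, 4, 15, 1]
  [8, 12, 12, 13, 11, 14, 0]
  [5, 13, 5, 5, 12, 13, -7]
  [11, 8, -2, 10, 7, 12, -2]
  [5, 6, 1, 8, 14, 14, 6]
C^⊗3:
  [16, 21, 14, 15, 20, 21, 7]
  [14, 18, 18, 19, 17, 24, 10]
  [15, 19, 19, 20, 18, 21, 7]
  [19, 18, 19, 19, 17, 21, 8]
  [20, 17, 11, 19, 16, 21, 7]
  [15, 16, 16, 16, 19, 18, 11]
  [13, 18, 14, 14, 17, 23, 9]
Key observation: the optimum is the walk 4->4->6->2, with weight 6 + 8 + 4 = 18.
Optimal value attained by: walk 4->4->6->2.
Answer: (C^⊗3)[4][2] = 18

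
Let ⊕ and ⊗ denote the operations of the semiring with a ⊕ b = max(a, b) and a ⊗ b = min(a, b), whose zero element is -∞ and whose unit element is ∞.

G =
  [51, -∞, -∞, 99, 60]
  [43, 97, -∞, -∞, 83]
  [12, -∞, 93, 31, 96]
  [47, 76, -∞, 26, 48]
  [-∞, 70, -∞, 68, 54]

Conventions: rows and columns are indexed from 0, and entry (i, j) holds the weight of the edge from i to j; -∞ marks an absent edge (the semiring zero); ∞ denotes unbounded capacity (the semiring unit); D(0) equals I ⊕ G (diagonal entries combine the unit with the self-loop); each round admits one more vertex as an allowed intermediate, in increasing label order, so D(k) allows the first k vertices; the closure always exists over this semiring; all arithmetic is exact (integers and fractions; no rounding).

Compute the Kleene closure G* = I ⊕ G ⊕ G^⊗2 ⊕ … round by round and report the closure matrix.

D(0):
  [∞, -∞, -∞, 99, 60]
  [43, ∞, -∞, -∞, 83]
  [12, -∞, ∞, 31, 96]
  [47, 76, -∞, ∞, 48]
  [-∞, 70, -∞, 68, ∞]
D(1):
  [∞, -∞, -∞, 99, 60]
  [43, ∞, -∞, 43, 83]
  [12, -∞, ∞, 31, 96]
  [47, 76, -∞, ∞, 48]
  [-∞, 70, -∞, 68, ∞]
D(2):
  [∞, -∞, -∞, 99, 60]
  [43, ∞, -∞, 43, 83]
  [12, -∞, ∞, 31, 96]
  [47, 76, -∞, ∞, 76]
  [43, 70, -∞, 68, ∞]
D(3):
  [∞, -∞, -∞, 99, 60]
  [43, ∞, -∞, 43, 83]
  [12, -∞, ∞, 31, 96]
  [47, 76, -∞, ∞, 76]
  [43, 70, -∞, 68, ∞]
D(4):
  [∞, 76, -∞, 99, 76]
  [43, ∞, -∞, 43, 83]
  [31, 31, ∞, 31, 96]
  [47, 76, -∞, ∞, 76]
  [47, 70, -∞, 68, ∞]
D(5):
  [∞, 76, -∞, 99, 76]
  [47, ∞, -∞, 68, 83]
  [47, 70, ∞, 68, 96]
  [47, 76, -∞, ∞, 76]
  [47, 70, -∞, 68, ∞]
Answer: G* = [[∞, 76, -∞, 99, 76], [47, ∞, -∞, 68, 83], [47, 70, ∞, 68, 96], [47, 76, -∞, ∞, 76], [47, 70, -∞, 68, ∞]]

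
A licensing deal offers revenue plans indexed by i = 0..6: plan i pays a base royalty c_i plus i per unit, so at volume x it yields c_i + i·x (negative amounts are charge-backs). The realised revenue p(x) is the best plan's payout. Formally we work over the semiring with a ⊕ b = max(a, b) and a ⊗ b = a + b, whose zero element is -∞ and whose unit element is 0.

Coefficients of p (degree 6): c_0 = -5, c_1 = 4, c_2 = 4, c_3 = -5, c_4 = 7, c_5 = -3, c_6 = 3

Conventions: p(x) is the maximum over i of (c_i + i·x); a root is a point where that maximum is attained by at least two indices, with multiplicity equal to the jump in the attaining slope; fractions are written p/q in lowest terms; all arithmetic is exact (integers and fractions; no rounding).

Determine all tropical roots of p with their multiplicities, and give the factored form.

hull edge (i=0, c=-5) to (i=1, c=4): slope 9, span 1
hull edge (i=1, c=4) to (i=4, c=7): slope 1, span 3
hull edge (i=4, c=7) to (i=6, c=3): slope -2, span 2
Factored form: p(x) = 3 ⊗ (x ⊕ (-9)) ⊗ (x ⊕ (-1)) ⊗ (x ⊕ (-1)) ⊗ (x ⊕ (-1)) ⊗ (x ⊕ 2) ⊗ (x ⊕ 2)
Answer: roots = -9 (mult 1), -1 (mult 3), 2 (mult 2)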